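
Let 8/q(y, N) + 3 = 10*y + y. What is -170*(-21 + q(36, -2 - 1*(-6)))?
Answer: 1401650/393 ≈ 3566.5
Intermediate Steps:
q(y, N) = 8/(-3 + 11*y) (q(y, N) = 8/(-3 + (10*y + y)) = 8/(-3 + 11*y))
-170*(-21 + q(36, -2 - 1*(-6))) = -170*(-21 + 8/(-3 + 11*36)) = -170*(-21 + 8/(-3 + 396)) = -170*(-21 + 8/393) = -170*(-8245/393) = 1401650/393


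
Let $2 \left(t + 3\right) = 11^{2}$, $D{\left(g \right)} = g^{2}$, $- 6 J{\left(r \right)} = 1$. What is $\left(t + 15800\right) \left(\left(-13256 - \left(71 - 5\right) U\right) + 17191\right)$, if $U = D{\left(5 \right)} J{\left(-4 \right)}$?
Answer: $66760075$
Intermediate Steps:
$J{\left(r \right)} = - \frac{1}{6}$ ($J{\left(r \right)} = \left(- \frac{1}{6}\right) 1 = - \frac{1}{6}$)
$U = - \frac{25}{6}$ ($U = 5^{2} \left(- \frac{1}{6}\right) = 25 \left(- \frac{1}{6}\right) = - \frac{25}{6} \approx -4.1667$)
$t = \frac{115}{2}$ ($t = -3 + \frac{11^{2}}{2} = -3 + \frac{1}{2} \cdot 121 = -3 + \frac{121}{2} = \frac{115}{2} \approx 57.5$)
$\left(t + 15800\right) \left(\left(-13256 - \left(71 - 5\right) U\right) + 17191\right) = \left(\frac{115}{2} + 15800\right) \left(\left(-13256 - \left(71 - 5\right) \left(- \frac{25}{6}\right)\right) + 17191\right) = \frac{31715 \left(\left(-13256 - 66 \left(- \frac{25}{6}\right)\right) + 17191\right)}{2} = \frac{31715 \left(\left(-13256 - -275\right) + 17191\right)}{2} = \frac{31715 \left(\left(-13256 + 275\right) + 17191\right)}{2} = \frac{31715 \left(-12981 + 17191\right)}{2} = \frac{31715}{2} \cdot 4210 = 66760075$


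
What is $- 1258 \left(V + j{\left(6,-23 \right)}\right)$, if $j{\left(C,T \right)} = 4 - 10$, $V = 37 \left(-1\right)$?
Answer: $54094$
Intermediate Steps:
$V = -37$
$j{\left(C,T \right)} = -6$
$- 1258 \left(V + j{\left(6,-23 \right)}\right) = - 1258 \left(-37 - 6\right) = \left(-1258\right) \left(-43\right) = 54094$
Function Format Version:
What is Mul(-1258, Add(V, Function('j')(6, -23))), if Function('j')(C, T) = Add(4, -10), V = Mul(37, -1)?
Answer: 54094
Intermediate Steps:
V = -37
Function('j')(C, T) = -6
Mul(-1258, Add(V, Function('j')(6, -23))) = Mul(-1258, Add(-37, -6)) = Mul(-1258, -43) = 54094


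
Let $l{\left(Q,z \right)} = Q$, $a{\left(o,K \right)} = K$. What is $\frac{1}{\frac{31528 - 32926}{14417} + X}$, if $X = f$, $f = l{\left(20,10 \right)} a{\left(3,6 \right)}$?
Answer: $\frac{14417}{1728642} \approx 0.0083401$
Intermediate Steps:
$f = 120$ ($f = 20 \cdot 6 = 120$)
$X = 120$
$\frac{1}{\frac{31528 - 32926}{14417} + X} = \frac{1}{\frac{31528 - 32926}{14417} + 120} = \frac{1}{\left(31528 - 32926\right) \frac{1}{14417} + 120} = \frac{1}{\left(-1398\right) \frac{1}{14417} + 120} = \frac{1}{- \frac{1398}{14417} + 120} = \frac{1}{\frac{1728642}{14417}} = \frac{14417}{1728642}$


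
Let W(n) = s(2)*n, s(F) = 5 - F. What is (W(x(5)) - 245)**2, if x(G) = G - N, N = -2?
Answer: 50176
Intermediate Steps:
x(G) = 2 + G (x(G) = G - 1*(-2) = G + 2 = 2 + G)
W(n) = 3*n (W(n) = (5 - 1*2)*n = (5 - 2)*n = 3*n)
(W(x(5)) - 245)**2 = (3*(2 + 5) - 245)**2 = (3*7 - 245)**2 = (21 - 245)**2 = (-224)**2 = 50176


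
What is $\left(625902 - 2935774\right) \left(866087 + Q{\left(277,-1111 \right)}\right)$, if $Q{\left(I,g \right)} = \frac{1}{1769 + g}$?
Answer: $- \frac{658180987629192}{329} \approx -2.0006 \cdot 10^{12}$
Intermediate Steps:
$\left(625902 - 2935774\right) \left(866087 + Q{\left(277,-1111 \right)}\right) = \left(625902 - 2935774\right) \left(866087 + \frac{1}{1769 - 1111}\right) = - 2309872 \left(866087 + \frac{1}{658}\right) = \left(-2309872\right) \frac{569885247}{658} = - \frac{658180987629192}{329}$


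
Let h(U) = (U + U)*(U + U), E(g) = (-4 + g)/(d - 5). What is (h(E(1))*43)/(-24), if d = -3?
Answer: -129/128 ≈ -1.0078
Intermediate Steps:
E(g) = ½ - g/8 (E(g) = (-4 + g)/(-3 - 5) = (-4 + g)/(-8) = (-4 + g)*(-⅛) = ½ - g/8)
h(U) = 4*U² (h(U) = (2*U)*(2*U) = 4*U²)
(h(E(1))*43)/(-24) = ((4*(½ - ⅛*1)²)*43)/(-24) = ((4*(½ - ⅛)²)*43)*(-1/24) = ((4*(3/8)²)*43)*(-1/24) = ((4*(9/64))*43)*(-1/24) = ((9/16)*43)*(-1/24) = (387/16)*(-1/24) = -129/128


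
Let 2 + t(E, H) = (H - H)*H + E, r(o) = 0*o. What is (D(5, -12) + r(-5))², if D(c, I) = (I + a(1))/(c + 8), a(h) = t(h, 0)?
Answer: 1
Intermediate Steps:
r(o) = 0
t(E, H) = -2 + E (t(E, H) = -2 + ((H - H)*H + E) = -2 + (0*H + E) = -2 + (0 + E) = -2 + E)
a(h) = -2 + h
D(c, I) = (-1 + I)/(8 + c) (D(c, I) = (I + (-2 + 1))/(c + 8) = (I - 1)/(8 + c) = (-1 + I)/(8 + c))
(D(5, -12) + r(-5))² = ((-1 - 12)/(8 + 5) + 0)² = (-13/13 + 0)² = ((1/13)*(-13) + 0)² = (-1 + 0)² = (-1)² = 1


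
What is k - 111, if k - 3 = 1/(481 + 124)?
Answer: -65339/605 ≈ -108.00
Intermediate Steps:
k = 1816/605 (k = 3 + 1/(481 + 124) = 3 + 1/605 = 1816/605 ≈ 3.0017)
k - 111 = 1816/605 - 111 = -65339/605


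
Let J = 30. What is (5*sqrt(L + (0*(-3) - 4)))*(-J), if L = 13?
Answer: -450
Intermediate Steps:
(5*sqrt(L + (0*(-3) - 4)))*(-J) = (5*sqrt(13 + (0*(-3) - 4)))*(-1*30) = (5*sqrt(13 + (0 - 4)))*(-30) = (5*sqrt(13 - 4))*(-30) = (5*sqrt(9))*(-30) = (5*3)*(-30) = 15*(-30) = -450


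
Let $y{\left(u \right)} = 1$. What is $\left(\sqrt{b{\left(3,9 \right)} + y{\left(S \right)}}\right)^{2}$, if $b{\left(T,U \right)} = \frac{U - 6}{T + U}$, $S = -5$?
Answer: $\frac{5}{4} \approx 1.25$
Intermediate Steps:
$b{\left(T,U \right)} = \frac{-6 + U}{T + U}$
$\left(\sqrt{b{\left(3,9 \right)} + y{\left(S \right)}}\right)^{2} = \left(\sqrt{\frac{-6 + 9}{3 + 9} + 1}\right)^{2} = \left(\sqrt{\frac{1}{12} \cdot 3 + 1}\right)^{2} = \left(\sqrt{\frac{1}{4} + 1}\right)^{2} = \left(\sqrt{\frac{5}{4}}\right)^{2} = \left(\frac{\sqrt{5}}{2}\right)^{2} = \frac{5}{4}$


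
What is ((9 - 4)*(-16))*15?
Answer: -1200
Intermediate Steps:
((9 - 4)*(-16))*15 = (5*(-16))*15 = -80*15 = -1200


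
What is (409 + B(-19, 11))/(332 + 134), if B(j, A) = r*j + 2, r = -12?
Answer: 639/466 ≈ 1.3712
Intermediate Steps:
B(j, A) = 2 - 12*j (B(j, A) = -12*j + 2 = 2 - 12*j)
(409 + B(-19, 11))/(332 + 134) = (409 + (2 - 12*(-19)))/(332 + 134) = (409 + (2 + 228))/466 = (409 + 230)*(1/466) = 639*(1/466) = 639/466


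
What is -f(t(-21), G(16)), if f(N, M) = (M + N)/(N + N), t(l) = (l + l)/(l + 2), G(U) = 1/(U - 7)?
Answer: -397/756 ≈ -0.52513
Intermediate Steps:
G(U) = 1/(-7 + U)
t(l) = 2*l/(2 + l) (t(l) = (2*l)/(2 + l) = 2*l/(2 + l))
f(N, M) = (M + N)/(2*N) (f(N, M) = (M + N)/((2*N)) = (M + N)*(1/(2*N)) = (M + N)/(2*N))
-f(t(-21), G(16)) = -(1/(-7 + 16) + 2*(-21)/(2 - 21))/(2*(2*(-21)/(2 - 21))) = -(1/9 + 2*(-21)/(-19))/(2*(2*(-21)/(-19))) = -(1/9 + 2*(-21)*(-1/19))/(2*(2*(-21)*(-1/19))) = -(1/9 + 42/19)/(2*42/19) = -19*397/(2*42*171) = -1*397/756 = -397/756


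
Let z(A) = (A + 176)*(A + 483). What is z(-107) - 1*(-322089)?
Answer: 348033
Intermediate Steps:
z(A) = (176 + A)*(483 + A)
z(-107) - 1*(-322089) = (85008 + (-107)² + 659*(-107)) - 1*(-322089) = (85008 + 11449 - 70513) + 322089 = 25944 + 322089 = 348033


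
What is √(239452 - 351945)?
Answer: I*√112493 ≈ 335.4*I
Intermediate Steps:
√(239452 - 351945) = √(-112493) = I*√112493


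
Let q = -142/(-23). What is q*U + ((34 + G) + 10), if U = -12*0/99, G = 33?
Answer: 77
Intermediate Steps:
U = 0 (U = 0*(1/99) = 0)
q = 142/23 (q = -142*(-1/23) = 142/23 ≈ 6.1739)
q*U + ((34 + G) + 10) = (142/23)*0 + ((34 + 33) + 10) = 0 + (67 + 10) = 0 + 77 = 77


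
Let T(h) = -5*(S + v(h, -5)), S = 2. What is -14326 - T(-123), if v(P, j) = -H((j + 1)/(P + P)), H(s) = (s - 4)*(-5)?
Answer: -1773118/123 ≈ -14416.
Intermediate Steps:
H(s) = 20 - 5*s (H(s) = (-4 + s)*(-5) = 20 - 5*s)
v(P, j) = -20 + 5*(1 + j)/(2*P) (v(P, j) = -(20 - 5*(j + 1)/(P + P)) = -(20 - 5*(1 + j)/(2*P)) = -20 + 5*(1 + j)/(2*P))
T(h) = -10 - 25*(-4 - 8*h)/(2*h) (T(h) = -5*(2 + 5*(1 - 5 - 8*h)/(2*h)) = -5*(2 + 5*(-4 - 8*h)/(2*h)) = -10 - 25*(-4 - 8*h)/(2*h))
-14326 - T(-123) = -14326 - (90 + 50/(-123)) = -14326 - (90 + 50*(-1/123)) = -14326 - (90 - 50/123) = -14326 - 1*11020/123 = -14326 - 11020/123 = -1773118/123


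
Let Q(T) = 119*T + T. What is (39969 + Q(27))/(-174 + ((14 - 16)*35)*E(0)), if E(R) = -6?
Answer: 14403/82 ≈ 175.65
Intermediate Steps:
Q(T) = 120*T
(39969 + Q(27))/(-174 + ((14 - 16)*35)*E(0)) = (39969 + 120*27)/(-174 + ((14 - 16)*35)*(-6)) = (39969 + 3240)/(-174 - 2*35*(-6)) = 43209/(-174 - 70*(-6)) = 43209/(-174 + 420) = 43209/246 = 43209*(1/246) = 14403/82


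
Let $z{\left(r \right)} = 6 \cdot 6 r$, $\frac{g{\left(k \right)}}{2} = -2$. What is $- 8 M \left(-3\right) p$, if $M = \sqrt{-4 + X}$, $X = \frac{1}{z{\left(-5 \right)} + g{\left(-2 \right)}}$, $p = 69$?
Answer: $18 i \sqrt{33902} \approx 3314.3 i$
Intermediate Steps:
$g{\left(k \right)} = -4$ ($g{\left(k \right)} = 2 \left(-2\right) = -4$)
$z{\left(r \right)} = 36 r$
$X = - \frac{1}{184}$ ($X = \frac{1}{36 \left(-5\right) - 4} = \frac{1}{-180 - 4} = \frac{1}{-184} = - \frac{1}{184} \approx -0.0054348$)
$M = \frac{i \sqrt{33902}}{92}$ ($M = \sqrt{-4 - \frac{1}{184}} = \sqrt{- \frac{737}{184}} = \frac{i \sqrt{33902}}{92} \approx 2.0014 i$)
$- 8 M \left(-3\right) p = - 8 \frac{i \sqrt{33902}}{92} \left(-3\right) 69 = - \frac{2 i \sqrt{33902}}{23} \left(-3\right) 69 = \frac{6 i \sqrt{33902}}{23} \cdot 69 = 18 i \sqrt{33902}$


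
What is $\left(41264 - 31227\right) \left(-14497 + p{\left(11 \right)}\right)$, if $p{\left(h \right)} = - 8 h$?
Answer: $-146389645$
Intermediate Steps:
$\left(41264 - 31227\right) \left(-14497 + p{\left(11 \right)}\right) = \left(41264 - 31227\right) \left(-14497 - 88\right) = 10037 \left(-14497 - 88\right) = 10037 \left(-14585\right) = -146389645$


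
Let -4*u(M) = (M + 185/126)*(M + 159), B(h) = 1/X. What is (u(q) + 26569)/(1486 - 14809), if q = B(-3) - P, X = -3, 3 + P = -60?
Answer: -4971209/2877768 ≈ -1.7275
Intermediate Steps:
P = -63 (P = -3 - 60 = -63)
B(h) = -⅓ (B(h) = 1/(-3) = -⅓)
q = 188/3 (q = -⅓ - 1*(-63) = -⅓ + 63 = 188/3 ≈ 62.667)
u(M) = -(159 + M)*(185/126 + M)/4 (u(M) = -(M + 185/126)*(M + 159)/4 = -(M + 185*(1/126))*(159 + M)/4 = -(M + 185/126)*(159 + M)/4 = -(185/126 + M)*(159 + M)/4 = -(159 + M)*(185/126 + M)/4)
(u(q) + 26569)/(1486 - 14809) = ((-9805/168 - 20219/504*188/3 - (188/3)²/4) + 26569)/(1486 - 14809) = ((-9805/168 - 950293/378 - ¼*35344/9) + 26569)/(-13323) = ((-9805/168 - 950293/378 - 8836/9) + 26569)*(-1/13323) = (-767695/216 + 26569)*(-1/13323) = (4971209/216)*(-1/13323) = -4971209/2877768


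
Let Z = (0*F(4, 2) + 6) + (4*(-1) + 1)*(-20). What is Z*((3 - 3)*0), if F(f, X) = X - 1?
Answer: 0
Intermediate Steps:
F(f, X) = -1 + X
Z = 66 (Z = (0*(-1 + 2) + 6) + (4*(-1) + 1)*(-20) = (0*1 + 6) + (-4 + 1)*(-20) = (0 + 6) - 3*(-20) = 6 + 60 = 66)
Z*((3 - 3)*0) = 66*((3 - 3)*0) = 66*(0*0) = 66*0 = 0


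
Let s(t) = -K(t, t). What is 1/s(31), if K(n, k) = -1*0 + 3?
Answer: -⅓ ≈ -0.33333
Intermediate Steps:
K(n, k) = 3 (K(n, k) = 0 + 3 = 3)
s(t) = -3 (s(t) = -1*3 = -3)
1/s(31) = 1/(-3) = -⅓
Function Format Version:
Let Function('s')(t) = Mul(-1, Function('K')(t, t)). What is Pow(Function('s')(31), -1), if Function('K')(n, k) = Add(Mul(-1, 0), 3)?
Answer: Rational(-1, 3) ≈ -0.33333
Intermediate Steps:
Function('K')(n, k) = 3 (Function('K')(n, k) = Add(0, 3) = 3)
Function('s')(t) = -3 (Function('s')(t) = Mul(-1, 3) = -3)
Pow(Function('s')(31), -1) = Pow(-3, -1) = Rational(-1, 3)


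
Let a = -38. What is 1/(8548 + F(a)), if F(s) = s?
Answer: 1/8510 ≈ 0.00011751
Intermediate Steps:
1/(8548 + F(a)) = 1/(8548 - 38) = 1/8510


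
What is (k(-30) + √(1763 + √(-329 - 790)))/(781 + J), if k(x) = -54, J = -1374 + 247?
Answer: 27/173 - √(1763 + I*√1119)/346 ≈ 0.034711 - 0.0011512*I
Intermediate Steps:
J = -1127
(k(-30) + √(1763 + √(-329 - 790)))/(781 + J) = (-54 + √(1763 + √(-329 - 790)))/(781 - 1127) = (-54 + √(1763 + √(-1119)))/(-346) = (-54 + √(1763 + I*√1119))*(-1/346) = 27/173 - √(1763 + I*√1119)/346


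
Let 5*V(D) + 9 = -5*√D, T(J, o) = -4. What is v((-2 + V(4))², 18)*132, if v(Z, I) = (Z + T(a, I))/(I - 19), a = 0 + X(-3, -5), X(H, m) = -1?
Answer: -97812/25 ≈ -3912.5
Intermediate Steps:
a = -1 (a = 0 - 1 = -1)
V(D) = -9/5 - √D (V(D) = -9/5 + (-5*√D)/5 = -9/5 - √D)
v(Z, I) = (-4 + Z)/(-19 + I) (v(Z, I) = (Z - 4)/(I - 19) = (-4 + Z)/(-19 + I))
v((-2 + V(4))², 18)*132 = ((-4 + (-2 + (-9/5 - √4))²)/(-19 + 18))*132 = ((-4 + (-2 + (-9/5 - 1*2))²)/(-1))*132 = -(-4 + (-2 + (-9/5 - 2))²)*132 = -(-4 + (-2 - 19/5)²)*132 = -(-4 + (-29/5)²)*132 = -(-4 + 841/25)*132 = -1*741/25*132 = -741/25*132 = -97812/25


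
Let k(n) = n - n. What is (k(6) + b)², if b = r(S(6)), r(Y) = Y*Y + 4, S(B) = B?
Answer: 1600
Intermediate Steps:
k(n) = 0
r(Y) = 4 + Y² (r(Y) = Y² + 4 = 4 + Y²)
b = 40 (b = 4 + 6² = 4 + 36 = 40)
(k(6) + b)² = (0 + 40)² = 40² = 1600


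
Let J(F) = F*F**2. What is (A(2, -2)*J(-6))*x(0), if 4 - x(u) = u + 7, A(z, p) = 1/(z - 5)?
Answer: -216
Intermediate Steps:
A(z, p) = 1/(-5 + z)
x(u) = -3 - u (x(u) = 4 - (u + 7) = 4 - (7 + u) = 4 + (-7 - u) = -3 - u)
J(F) = F**3
(A(2, -2)*J(-6))*x(0) = ((-6)**3/(-5 + 2))*(-3 - 1*0) = (-216/(-3))*(-3 + 0) = -1/3*(-216)*(-3) = 72*(-3) = -216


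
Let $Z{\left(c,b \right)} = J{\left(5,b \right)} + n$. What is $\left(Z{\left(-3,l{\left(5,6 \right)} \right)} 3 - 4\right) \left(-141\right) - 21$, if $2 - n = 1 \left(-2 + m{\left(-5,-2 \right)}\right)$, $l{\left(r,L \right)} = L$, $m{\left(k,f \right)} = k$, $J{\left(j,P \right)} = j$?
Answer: $-5379$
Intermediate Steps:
$n = 9$ ($n = 2 - 1 \left(-2 - 5\right) = 2 - 1 \left(-7\right) = 2 - -7 = 2 + 7 = 9$)
$Z{\left(c,b \right)} = 14$ ($Z{\left(c,b \right)} = 5 + 9 = 14$)
$\left(Z{\left(-3,l{\left(5,6 \right)} \right)} 3 - 4\right) \left(-141\right) - 21 = \left(14 \cdot 3 - 4\right) \left(-141\right) - 21 = \left(42 - 4\right) \left(-141\right) - 21 = 38 \left(-141\right) - 21 = -5358 - 21 = -5379$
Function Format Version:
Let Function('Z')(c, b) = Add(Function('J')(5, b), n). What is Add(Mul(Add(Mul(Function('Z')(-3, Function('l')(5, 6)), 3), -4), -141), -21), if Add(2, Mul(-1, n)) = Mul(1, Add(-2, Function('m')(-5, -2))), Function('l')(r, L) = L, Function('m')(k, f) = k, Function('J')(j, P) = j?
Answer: -5379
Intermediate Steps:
n = 9 (n = Add(2, Mul(-1, Mul(1, Add(-2, -5)))) = Add(2, Mul(-1, Mul(1, -7))) = Add(2, Mul(-1, -7)) = Add(2, 7) = 9)
Function('Z')(c, b) = 14 (Function('Z')(c, b) = Add(5, 9) = 14)
Add(Mul(Add(Mul(Function('Z')(-3, Function('l')(5, 6)), 3), -4), -141), -21) = Add(Mul(Add(Mul(14, 3), -4), -141), -21) = Add(Mul(Add(42, -4), -141), -21) = Add(Mul(38, -141), -21) = Add(-5358, -21) = -5379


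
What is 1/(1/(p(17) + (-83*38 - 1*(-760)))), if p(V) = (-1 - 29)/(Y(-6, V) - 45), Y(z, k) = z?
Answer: -40688/17 ≈ -2393.4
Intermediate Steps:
p(V) = 10/17 (p(V) = (-1 - 29)/(-6 - 45) = -30/(-51) = -30*(-1/51) = 10/17)
1/(1/(p(17) + (-83*38 - 1*(-760)))) = 1/(1/(10/17 + (-83*38 - 1*(-760)))) = 1/(1/(10/17 + (-3154 + 760))) = 1/(1/(10/17 - 2394)) = 1/(1/(-40688/17)) = 1/(-17/40688) = -40688/17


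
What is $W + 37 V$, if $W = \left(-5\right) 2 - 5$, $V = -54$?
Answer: $-2013$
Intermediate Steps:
$W = -15$ ($W = -10 - 5 = -15$)
$W + 37 V = -15 + 37 \left(-54\right) = -15 - 1998 = -2013$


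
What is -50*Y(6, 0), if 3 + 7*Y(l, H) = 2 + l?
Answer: -250/7 ≈ -35.714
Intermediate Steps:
Y(l, H) = -1/7 + l/7 (Y(l, H) = -3/7 + (2 + l)/7 = -3/7 + (2/7 + l/7) = -1/7 + l/7)
-50*Y(6, 0) = -50*(-1/7 + (1/7)*6) = -50*(-1/7 + 6/7) = -50*5/7 = -250/7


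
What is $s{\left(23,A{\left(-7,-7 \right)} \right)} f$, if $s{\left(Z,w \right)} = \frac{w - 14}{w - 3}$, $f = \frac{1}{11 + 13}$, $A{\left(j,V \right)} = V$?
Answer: $\frac{7}{80} \approx 0.0875$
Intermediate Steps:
$f = \frac{1}{24} \approx 0.041667$
$s{\left(Z,w \right)} = \frac{-14 + w}{-3 + w}$
$s{\left(23,A{\left(-7,-7 \right)} \right)} f = \frac{-14 - 7}{-3 - 7} \cdot \frac{1}{24} = \frac{1}{-10} \left(-21\right) \frac{1}{24} = \left(- \frac{1}{10}\right) \left(-21\right) \frac{1}{24} = \frac{21}{10} \cdot \frac{1}{24} = \frac{7}{80}$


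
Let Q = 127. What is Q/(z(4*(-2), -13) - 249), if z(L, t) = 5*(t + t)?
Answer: -127/379 ≈ -0.33509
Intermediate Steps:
z(L, t) = 10*t (z(L, t) = 5*(2*t) = 10*t)
Q/(z(4*(-2), -13) - 249) = 127/(10*(-13) - 249) = 127/(-130 - 249) = 127/(-379) = -1/379*127 = -127/379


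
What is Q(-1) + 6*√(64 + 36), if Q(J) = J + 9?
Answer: 68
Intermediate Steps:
Q(J) = 9 + J
Q(-1) + 6*√(64 + 36) = (9 - 1) + 6*√(64 + 36) = 8 + 6*√100 = 8 + 6*10 = 8 + 60 = 68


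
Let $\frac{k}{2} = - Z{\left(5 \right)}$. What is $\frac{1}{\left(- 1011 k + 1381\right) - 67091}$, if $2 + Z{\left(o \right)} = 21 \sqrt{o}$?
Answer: $\frac{34877}{2074743352} + \frac{21231 \sqrt{5}}{2074743352} \approx 3.9692 \cdot 10^{-5}$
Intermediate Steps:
$Z{\left(o \right)} = -2 + 21 \sqrt{o}$
$k = 4 - 42 \sqrt{5}$ ($k = 2 \left(- (-2 + 21 \sqrt{5})\right) = 2 \left(2 - 21 \sqrt{5}\right) = 4 - 42 \sqrt{5} \approx -89.915$)
$\frac{1}{\left(- 1011 k + 1381\right) - 67091} = \frac{1}{\left(- 1011 \left(4 - 42 \sqrt{5}\right) + 1381\right) - 67091} = \frac{1}{\left(\left(-4044 + 42462 \sqrt{5}\right) + 1381\right) - 67091} = \frac{1}{\left(-2663 + 42462 \sqrt{5}\right) - 67091} = \frac{1}{-69754 + 42462 \sqrt{5}}$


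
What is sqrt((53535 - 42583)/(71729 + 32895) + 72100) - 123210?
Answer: -123210 + sqrt(12331575360182)/13078 ≈ -1.2294e+5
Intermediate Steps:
sqrt((53535 - 42583)/(71729 + 32895) + 72100) - 123210 = sqrt(10952/104624 + 72100) - 123210 = sqrt(10952*(1/104624) + 72100) - 123210 = sqrt(1369/13078 + 72100) - 123210 = sqrt(942925169/13078) - 123210 = sqrt(12331575360182)/13078 - 123210 = -123210 + sqrt(12331575360182)/13078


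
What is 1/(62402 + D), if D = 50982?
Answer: 1/113384 ≈ 8.8196e-6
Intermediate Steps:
1/(62402 + D) = 1/(62402 + 50982) = 1/113384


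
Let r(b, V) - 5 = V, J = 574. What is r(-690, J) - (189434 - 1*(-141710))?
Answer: -330565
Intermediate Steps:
r(b, V) = 5 + V
r(-690, J) - (189434 - 1*(-141710)) = (5 + 574) - (189434 - 1*(-141710)) = 579 - (189434 + 141710) = 579 - 1*331144 = 579 - 331144 = -330565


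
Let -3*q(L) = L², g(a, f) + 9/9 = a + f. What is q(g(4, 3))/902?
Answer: -6/451 ≈ -0.013304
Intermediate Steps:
g(a, f) = -1 + a + f (g(a, f) = -1 + (a + f) = -1 + a + f)
q(L) = -L²/3
q(g(4, 3))/902 = -(-1 + 4 + 3)²/3/902 = -⅓*6²*(1/902) = -⅓*36*(1/902) = -12*1/902 = -6/451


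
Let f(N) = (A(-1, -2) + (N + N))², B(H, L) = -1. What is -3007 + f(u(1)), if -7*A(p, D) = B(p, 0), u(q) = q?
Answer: -147118/49 ≈ -3002.4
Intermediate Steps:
A(p, D) = ⅐ (A(p, D) = -⅐*(-1) = ⅐)
f(N) = (⅐ + 2*N)² (f(N) = (⅐ + (N + N))² = (⅐ + 2*N)²)
-3007 + f(u(1)) = -3007 + (1 + 14*1)²/49 = -3007 + (1 + 14)²/49 = -3007 + (1/49)*15² = -3007 + (1/49)*225 = -3007 + 225/49 = -147118/49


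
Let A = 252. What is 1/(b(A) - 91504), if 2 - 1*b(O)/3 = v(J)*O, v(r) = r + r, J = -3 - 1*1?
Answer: -1/85450 ≈ -1.1703e-5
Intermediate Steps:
J = -4 (J = -3 - 1 = -4)
v(r) = 2*r
b(O) = 6 + 24*O (b(O) = 6 - 3*2*(-4)*O = 6 - (-24)*O = 6 + 24*O)
1/(b(A) - 91504) = 1/((6 + 24*252) - 91504) = 1/((6 + 6048) - 91504) = 1/(6054 - 91504) = 1/(-85450) = -1/85450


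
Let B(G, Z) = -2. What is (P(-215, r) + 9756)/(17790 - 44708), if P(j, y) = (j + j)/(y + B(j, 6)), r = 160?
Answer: -770509/2126522 ≈ -0.36233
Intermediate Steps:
P(j, y) = 2*j/(-2 + y) (P(j, y) = (j + j)/(y - 2) = (2*j)/(-2 + y) = 2*j/(-2 + y))
(P(-215, r) + 9756)/(17790 - 44708) = (2*(-215)/(-2 + 160) + 9756)/(17790 - 44708) = (2*(-215)/158 + 9756)/(-26918) = (2*(-215)*(1/158) + 9756)*(-1/26918) = (-215/79 + 9756)*(-1/26918) = (770509/79)*(-1/26918) = -770509/2126522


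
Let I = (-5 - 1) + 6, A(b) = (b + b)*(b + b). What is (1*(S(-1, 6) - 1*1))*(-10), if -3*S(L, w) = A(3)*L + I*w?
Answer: -110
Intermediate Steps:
A(b) = 4*b**2 (A(b) = (2*b)*(2*b) = 4*b**2)
I = 0 (I = -6 + 6 = 0)
S(L, w) = -12*L (S(L, w) = -((4*3**2)*L + 0*w)/3 = -((4*9)*L + 0)/3 = -(36*L + 0)/3 = -12*L)
(1*(S(-1, 6) - 1*1))*(-10) = (1*(-12*(-1) - 1*1))*(-10) = (1*(12 - 1))*(-10) = (1*11)*(-10) = 11*(-10) = -110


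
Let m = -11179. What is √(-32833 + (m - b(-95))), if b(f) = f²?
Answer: 3*I*√5893 ≈ 230.3*I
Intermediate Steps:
√(-32833 + (m - b(-95))) = √(-32833 + (-11179 - 1*(-95)²)) = √(-32833 + (-11179 - 1*9025)) = √(-32833 + (-11179 - 9025)) = √(-32833 - 20204) = √(-53037) = 3*I*√5893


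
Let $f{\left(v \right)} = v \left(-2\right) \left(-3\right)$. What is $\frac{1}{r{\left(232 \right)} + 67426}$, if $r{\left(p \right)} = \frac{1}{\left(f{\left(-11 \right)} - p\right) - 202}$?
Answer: $\frac{500}{33712999} \approx 1.4831 \cdot 10^{-5}$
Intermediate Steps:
$f{\left(v \right)} = 6 v$ ($f{\left(v \right)} = - 2 v \left(-3\right) = 6 v$)
$r{\left(p \right)} = \frac{1}{-268 - p}$ ($r{\left(p \right)} = \frac{1}{\left(6 \left(-11\right) - p\right) - 202} = \frac{1}{\left(-66 - p\right) - 202} = \frac{1}{-268 - p}$)
$\frac{1}{r{\left(232 \right)} + 67426} = \frac{1}{- \frac{1}{268 + 232} + 67426} = \frac{1}{- \frac{1}{500} + 67426} = \frac{1}{\frac{33712999}{500}} = \frac{500}{33712999}$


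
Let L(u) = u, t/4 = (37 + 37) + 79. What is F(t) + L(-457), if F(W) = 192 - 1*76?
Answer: -341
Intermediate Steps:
t = 612 (t = 4*((37 + 37) + 79) = 4*(74 + 79) = 4*153 = 612)
F(W) = 116 (F(W) = 192 - 76 = 116)
F(t) + L(-457) = 116 - 457 = -341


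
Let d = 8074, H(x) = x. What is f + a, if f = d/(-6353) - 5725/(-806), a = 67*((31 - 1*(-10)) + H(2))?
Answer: 14782075639/5120518 ≈ 2886.8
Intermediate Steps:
a = 2881 (a = 67*((31 - 1*(-10)) + 2) = 67*((31 + 10) + 2) = 67*(41 + 2) = 67*43 = 2881)
f = 29863281/5120518 (f = 8074/(-6353) - 5725/(-806) = 8074*(-1/6353) - 5725*(-1/806) = -8074/6353 + 5725/806 = 29863281/5120518 ≈ 5.8321)
f + a = 29863281/5120518 + 2881 = 14782075639/5120518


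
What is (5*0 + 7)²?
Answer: 49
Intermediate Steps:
(5*0 + 7)² = (0 + 7)² = 7² = 49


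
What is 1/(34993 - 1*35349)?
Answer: -1/356 ≈ -0.0028090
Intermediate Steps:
1/(34993 - 1*35349) = 1/(34993 - 35349) = 1/(-356) = -1/356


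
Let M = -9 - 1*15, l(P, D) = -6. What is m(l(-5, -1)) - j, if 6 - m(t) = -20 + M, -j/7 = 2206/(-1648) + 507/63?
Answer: 239693/2472 ≈ 96.963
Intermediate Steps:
M = -24 (M = -9 - 15 = -24)
j = -116093/2472 (j = -7*(2206/(-1648) + 507/63) = -7*(2206*(-1/1648) + 507*(1/63)) = -7*(-1103/824 + 169/21) = -7*116093/17304 = -116093/2472 ≈ -46.963)
m(t) = 50 (m(t) = 6 - (-20 - 24) = 6 - 1*(-44) = 6 + 44 = 50)
m(l(-5, -1)) - j = 50 - 1*(-116093/2472) = 50 + 116093/2472 = 239693/2472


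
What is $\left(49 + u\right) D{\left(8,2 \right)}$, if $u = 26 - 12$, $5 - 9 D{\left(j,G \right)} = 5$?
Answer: $0$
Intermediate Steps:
$D{\left(j,G \right)} = 0$ ($D{\left(j,G \right)} = \frac{5}{9} - \frac{5}{9} = 0$)
$u = 14$
$\left(49 + u\right) D{\left(8,2 \right)} = \left(49 + 14\right) 0 = 63 \cdot 0 = 0$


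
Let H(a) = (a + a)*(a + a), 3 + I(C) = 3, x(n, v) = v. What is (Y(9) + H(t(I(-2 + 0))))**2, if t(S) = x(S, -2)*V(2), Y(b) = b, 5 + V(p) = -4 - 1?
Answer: 2588881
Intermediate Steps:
V(p) = -10 (V(p) = -5 + (-4 - 1) = -5 - 5 = -10)
I(C) = 0 (I(C) = -3 + 3 = 0)
t(S) = 20 (t(S) = -2*(-10) = 20)
H(a) = 4*a**2 (H(a) = (2*a)*(2*a) = 4*a**2)
(Y(9) + H(t(I(-2 + 0))))**2 = (9 + 4*20**2)**2 = (9 + 4*400)**2 = (9 + 1600)**2 = 1609**2 = 2588881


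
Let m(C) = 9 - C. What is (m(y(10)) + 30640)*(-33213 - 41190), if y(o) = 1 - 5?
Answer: -2280675159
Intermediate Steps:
y(o) = -4
(m(y(10)) + 30640)*(-33213 - 41190) = ((9 - 1*(-4)) + 30640)*(-33213 - 41190) = ((9 + 4) + 30640)*(-74403) = (13 + 30640)*(-74403) = 30653*(-74403) = -2280675159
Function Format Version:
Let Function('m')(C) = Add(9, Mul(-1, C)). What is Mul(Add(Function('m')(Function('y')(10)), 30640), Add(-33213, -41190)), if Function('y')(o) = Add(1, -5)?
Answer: -2280675159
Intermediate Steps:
Function('y')(o) = -4
Mul(Add(Function('m')(Function('y')(10)), 30640), Add(-33213, -41190)) = Mul(Add(Add(9, Mul(-1, -4)), 30640), Add(-33213, -41190)) = Mul(Add(Add(9, 4), 30640), -74403) = Mul(Add(13, 30640), -74403) = Mul(30653, -74403) = -2280675159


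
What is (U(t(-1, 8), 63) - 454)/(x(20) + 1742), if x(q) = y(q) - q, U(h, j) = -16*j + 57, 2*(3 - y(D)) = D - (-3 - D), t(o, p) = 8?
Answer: -2810/3407 ≈ -0.82477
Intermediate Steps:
y(D) = 3/2 - D (y(D) = 3 - (D - (-3 - D))/2 = 3 - (D + (3 + D))/2 = 3 - (3 + 2*D)/2 = 3 + (-3/2 - D) = 3/2 - D)
U(h, j) = 57 - 16*j
x(q) = 3/2 - 2*q (x(q) = (3/2 - q) - q = 3/2 - 2*q)
(U(t(-1, 8), 63) - 454)/(x(20) + 1742) = ((57 - 16*63) - 454)/((3/2 - 2*20) + 1742) = ((57 - 1008) - 454)/((3/2 - 40) + 1742) = (-951 - 454)/(-77/2 + 1742) = -1405/3407/2 = -1405*2/3407 = -2810/3407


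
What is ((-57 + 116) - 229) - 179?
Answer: -349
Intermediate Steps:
((-57 + 116) - 229) - 179 = (59 - 229) - 179 = -170 - 179 = -349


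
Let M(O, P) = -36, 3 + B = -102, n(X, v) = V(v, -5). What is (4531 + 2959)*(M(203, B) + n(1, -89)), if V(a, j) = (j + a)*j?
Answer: 3250660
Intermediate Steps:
V(a, j) = j*(a + j) (V(a, j) = (a + j)*j = j*(a + j))
n(X, v) = 25 - 5*v (n(X, v) = -5*(v - 5) = -5*(-5 + v) = 25 - 5*v)
B = -105 (B = -3 - 102 = -105)
(4531 + 2959)*(M(203, B) + n(1, -89)) = (4531 + 2959)*(-36 + (25 - 5*(-89))) = 7490*(-36 + (25 + 445)) = 7490*(-36 + 470) = 7490*434 = 3250660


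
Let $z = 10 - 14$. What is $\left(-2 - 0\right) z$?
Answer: $8$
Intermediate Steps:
$z = -4$ ($z = 10 - 14 = -4$)
$\left(-2 - 0\right) z = \left(-2 - 0\right) \left(-4\right) = \left(-2 + 0\right) \left(-4\right) = \left(-2\right) \left(-4\right) = 8$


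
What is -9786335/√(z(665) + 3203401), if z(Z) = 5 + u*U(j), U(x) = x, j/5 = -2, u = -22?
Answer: -9786335*√3203626/3203626 ≈ -5467.6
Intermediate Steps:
j = -10 (j = 5*(-2) = -10)
z(Z) = 225 (z(Z) = 5 - 22*(-10) = 5 + 220 = 225)
-9786335/√(z(665) + 3203401) = -9786335/√(225 + 3203401) = -9786335*√3203626/3203626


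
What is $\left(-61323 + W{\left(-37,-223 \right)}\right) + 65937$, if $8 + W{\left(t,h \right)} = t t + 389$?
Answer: $6364$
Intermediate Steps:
$W{\left(t,h \right)} = 381 + t^{2}$ ($W{\left(t,h \right)} = -8 + \left(t t + 389\right) = -8 + \left(t^{2} + 389\right) = -8 + \left(389 + t^{2}\right) = 381 + t^{2}$)
$\left(-61323 + W{\left(-37,-223 \right)}\right) + 65937 = \left(-61323 + \left(381 + \left(-37\right)^{2}\right)\right) + 65937 = \left(-61323 + \left(381 + 1369\right)\right) + 65937 = \left(-61323 + 1750\right) + 65937 = -59573 + 65937 = 6364$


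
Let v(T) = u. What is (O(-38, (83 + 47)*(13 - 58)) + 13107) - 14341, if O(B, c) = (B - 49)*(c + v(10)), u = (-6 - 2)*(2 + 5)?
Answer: 512588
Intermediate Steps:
u = -56 (u = -8*7 = -56)
v(T) = -56
O(B, c) = (-56 + c)*(-49 + B) (O(B, c) = (B - 49)*(c - 56) = (-49 + B)*(-56 + c) = (-56 + c)*(-49 + B))
(O(-38, (83 + 47)*(13 - 58)) + 13107) - 14341 = ((2744 - 56*(-38) - 49*(83 + 47)*(13 - 58) - 38*(83 + 47)*(13 - 58)) + 13107) - 14341 = ((2744 + 2128 - 6370*(-45) - 4940*(-45)) + 13107) - 14341 = ((2744 + 2128 - 49*(-5850) - 38*(-5850)) + 13107) - 14341 = ((2744 + 2128 + 286650 + 222300) + 13107) - 14341 = (513822 + 13107) - 14341 = 526929 - 14341 = 512588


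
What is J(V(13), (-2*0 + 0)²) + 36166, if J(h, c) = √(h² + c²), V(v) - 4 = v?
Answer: 36183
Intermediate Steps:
V(v) = 4 + v
J(h, c) = √(c² + h²)
J(V(13), (-2*0 + 0)²) + 36166 = √(((-2*0 + 0)²)² + (4 + 13)²) + 36166 = √(((0 + 0)²)² + 17²) + 36166 = √((0²)² + 289) + 36166 = √(0² + 289) + 36166 = √(0 + 289) + 36166 = √289 + 36166 = 17 + 36166 = 36183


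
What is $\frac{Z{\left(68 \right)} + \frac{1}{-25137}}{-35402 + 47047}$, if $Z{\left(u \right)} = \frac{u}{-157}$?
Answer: $- \frac{1709473}{45957097305} \approx -3.7197 \cdot 10^{-5}$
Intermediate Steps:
$Z{\left(u \right)} = - \frac{u}{157}$ ($Z{\left(u \right)} = u \left(- \frac{1}{157}\right) = - \frac{u}{157}$)
$\frac{Z{\left(68 \right)} + \frac{1}{-25137}}{-35402 + 47047} = \frac{\left(- \frac{1}{157}\right) 68 + \frac{1}{-25137}}{-35402 + 47047} = \frac{- \frac{68}{157} - \frac{1}{25137}}{11645} = \left(- \frac{1709473}{3946509}\right) \frac{1}{11645} = - \frac{1709473}{45957097305}$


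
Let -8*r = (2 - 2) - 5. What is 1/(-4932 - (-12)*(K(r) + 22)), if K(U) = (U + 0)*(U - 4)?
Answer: -16/75093 ≈ -0.00021307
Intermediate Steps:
r = 5/8 (r = -((2 - 2) - 5)/8 = -(0 - 5)/8 = -⅛*(-5) = 5/8 ≈ 0.62500)
K(U) = U*(-4 + U)
1/(-4932 - (-12)*(K(r) + 22)) = 1/(-4932 - (-12)*(5*(-4 + 5/8)/8 + 22)) = 1/(-4932 - (-12)*((5/8)*(-27/8) + 22)) = 1/(-4932 - (-12)*(-135/64 + 22)) = 1/(-4932 - (-12)*1273/64) = 1/(-4932 - 1*(-3819/16)) = 1/(-4932 + 3819/16) = 1/(-75093/16) = -16/75093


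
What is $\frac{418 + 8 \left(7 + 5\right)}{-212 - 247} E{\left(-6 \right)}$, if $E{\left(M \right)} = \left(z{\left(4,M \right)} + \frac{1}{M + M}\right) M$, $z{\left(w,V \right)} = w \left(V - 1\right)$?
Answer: $- \frac{86609}{459} \approx -188.69$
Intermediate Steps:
$z{\left(w,V \right)} = w \left(-1 + V\right)$
$E{\left(M \right)} = M \left(-4 + \frac{1}{2 M} + 4 M\right)$ ($E{\left(M \right)} = \left(4 \left(-1 + M\right) + \frac{1}{M + M}\right) M = \left(\left(-4 + 4 M\right) + \frac{1}{2 M}\right) M = \left(-4 + \frac{1}{2 M} + 4 M\right) M = M \left(-4 + \frac{1}{2 M} + 4 M\right)$)
$\frac{418 + 8 \left(7 + 5\right)}{-212 - 247} E{\left(-6 \right)} = \frac{418 + 8 \left(7 + 5\right)}{-212 - 247} \left(\frac{1}{2} + 4 \left(-6\right) \left(-1 - 6\right)\right) = \frac{418 + 8 \cdot 12}{-459} \left(\frac{1}{2} + 4 \left(-6\right) \left(-7\right)\right) = \left(418 + 96\right) \left(- \frac{1}{459}\right) \left(\frac{1}{2} + 168\right) = 514 \left(- \frac{1}{459}\right) \frac{337}{2} = \left(- \frac{514}{459}\right) \frac{337}{2} = - \frac{86609}{459}$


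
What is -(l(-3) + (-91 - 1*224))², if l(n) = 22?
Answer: -85849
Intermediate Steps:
-(l(-3) + (-91 - 1*224))² = -(22 + (-91 - 1*224))² = -(22 + (-91 - 224))² = -(22 - 315)² = -1*(-293)² = -1*85849 = -85849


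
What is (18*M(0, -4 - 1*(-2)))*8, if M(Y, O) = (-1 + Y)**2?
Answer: 144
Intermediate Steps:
(18*M(0, -4 - 1*(-2)))*8 = (18*(-1 + 0)**2)*8 = (18*(-1)**2)*8 = (18*1)*8 = 18*8 = 144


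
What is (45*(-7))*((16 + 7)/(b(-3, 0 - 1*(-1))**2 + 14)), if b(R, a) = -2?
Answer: -805/2 ≈ -402.50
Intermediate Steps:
(45*(-7))*((16 + 7)/(b(-3, 0 - 1*(-1))**2 + 14)) = (45*(-7))*((16 + 7)/((-2)**2 + 14)) = -7245/(4 + 14) = -7245/18 = -315*23/18 = -805/2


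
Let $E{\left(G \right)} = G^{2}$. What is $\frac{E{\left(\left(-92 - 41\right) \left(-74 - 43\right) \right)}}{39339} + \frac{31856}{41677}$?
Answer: $\frac{373819211863}{60723389} \approx 6156.1$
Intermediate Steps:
$\frac{E{\left(\left(-92 - 41\right) \left(-74 - 43\right) \right)}}{39339} + \frac{31856}{41677} = \frac{\left(\left(-92 - 41\right) \left(-74 - 43\right)\right)^{2}}{39339} + \frac{31856}{41677} = \left(\left(-133\right) \left(-117\right)\right)^{2} \cdot \frac{1}{39339} + 31856 \cdot \frac{1}{41677} = 15561^{2} \cdot \frac{1}{39339} + \frac{31856}{41677} = 242144721 \cdot \frac{1}{39339} + \frac{31856}{41677} = \frac{8968323}{1457} + \frac{31856}{41677} = \frac{373819211863}{60723389}$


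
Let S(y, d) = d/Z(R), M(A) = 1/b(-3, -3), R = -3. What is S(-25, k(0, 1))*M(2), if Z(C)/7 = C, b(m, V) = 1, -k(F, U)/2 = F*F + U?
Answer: 2/21 ≈ 0.095238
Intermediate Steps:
k(F, U) = -2*U - 2*F² (k(F, U) = -2*(F*F + U) = -2*(F² + U) = -2*(U + F²) = -2*U - 2*F²)
Z(C) = 7*C
M(A) = 1 (M(A) = 1/1 = 1)
S(y, d) = -d/21 (S(y, d) = d/((7*(-3))) = d/(-21) = d*(-1/21) = -d/21)
S(-25, k(0, 1))*M(2) = -(-2*1 - 2*0²)/21*1 = -(-2 - 2*0)/21*1 = -(-2 + 0)/21*1 = -1/21*(-2)*1 = (2/21)*1 = 2/21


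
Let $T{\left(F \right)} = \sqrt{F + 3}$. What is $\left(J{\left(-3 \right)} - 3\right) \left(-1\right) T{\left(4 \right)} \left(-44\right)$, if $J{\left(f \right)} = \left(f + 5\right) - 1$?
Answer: $- 88 \sqrt{7} \approx -232.83$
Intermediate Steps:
$T{\left(F \right)} = \sqrt{3 + F}$
$J{\left(f \right)} = 4 + f$ ($J{\left(f \right)} = \left(5 + f\right) - 1 = 4 + f$)
$\left(J{\left(-3 \right)} - 3\right) \left(-1\right) T{\left(4 \right)} \left(-44\right) = \left(\left(4 - 3\right) - 3\right) \left(-1\right) \sqrt{3 + 4} \left(-44\right) = \left(1 - 3\right) \left(-1\right) \sqrt{7} \left(-44\right) = \left(-2\right) \left(-1\right) \sqrt{7} \left(-44\right) = 2 \sqrt{7} \left(-44\right) = - 88 \sqrt{7}$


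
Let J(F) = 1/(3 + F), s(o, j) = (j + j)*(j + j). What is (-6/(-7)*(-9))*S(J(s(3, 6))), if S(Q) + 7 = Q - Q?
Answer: 54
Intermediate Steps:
s(o, j) = 4*j² (s(o, j) = (2*j)*(2*j) = 4*j²)
S(Q) = -7 (S(Q) = -7 + (Q - Q) = -7 + 0 = -7)
(-6/(-7)*(-9))*S(J(s(3, 6))) = (-6/(-7)*(-9))*(-7) = (-6*(-⅐)*(-9))*(-7) = ((6/7)*(-9))*(-7) = -54/7*(-7) = 54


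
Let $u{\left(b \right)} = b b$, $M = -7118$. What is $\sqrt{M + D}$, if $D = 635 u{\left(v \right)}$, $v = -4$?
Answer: $39 \sqrt{2} \approx 55.154$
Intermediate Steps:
$u{\left(b \right)} = b^{2}$
$D = 10160$ ($D = 635 \left(-4\right)^{2} = 635 \cdot 16 = 10160$)
$\sqrt{M + D} = \sqrt{-7118 + 10160} = \sqrt{3042} = 39 \sqrt{2}$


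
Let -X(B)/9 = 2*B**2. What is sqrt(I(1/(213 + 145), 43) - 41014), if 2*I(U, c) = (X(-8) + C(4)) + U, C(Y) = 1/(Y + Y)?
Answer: I*sqrt(21321330283)/716 ≈ 203.94*I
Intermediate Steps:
C(Y) = 1/(2*Y)
X(B) = -18*B**2
I(U, c) = -9215/16 + U/2 (I(U, c) = ((-18*(-8)**2 + (1/2)/4) + U)/2 = ((-18*64 + (1/2)*(1/4)) + U)/2 = ((-1152 + 1/8) + U)/2 = (-9215/8 + U)/2 = -9215/16 + U/2)
sqrt(I(1/(213 + 145), 43) - 41014) = sqrt((-9215/16 + 1/(2*(213 + 145))) - 41014) = sqrt((-9215/16 + (1/2)/358) - 41014) = sqrt((-9215/16 + (1/2)*(1/358)) - 41014) = sqrt((-9215/16 + 1/716) - 41014) = sqrt(-1649481/2864 - 41014) = sqrt(-119113577/2864) = I*sqrt(21321330283)/716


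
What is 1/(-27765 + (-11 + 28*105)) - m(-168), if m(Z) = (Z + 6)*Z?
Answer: -675936577/24836 ≈ -27216.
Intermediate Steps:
m(Z) = Z*(6 + Z) (m(Z) = (6 + Z)*Z = Z*(6 + Z))
1/(-27765 + (-11 + 28*105)) - m(-168) = 1/(-27765 + (-11 + 28*105)) - (-168)*(6 - 168) = 1/(-27765 + (-11 + 2940)) - (-168)*(-162) = 1/(-27765 + 2929) - 1*27216 = 1/(-24836) - 27216 = -1/24836 - 27216 = -675936577/24836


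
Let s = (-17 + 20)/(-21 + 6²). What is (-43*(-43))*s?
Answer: 1849/5 ≈ 369.80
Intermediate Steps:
s = ⅕ (s = 3/(-21 + 36) = 3/15 = 3*(1/15) = ⅕ ≈ 0.20000)
(-43*(-43))*s = -43*(-43)*(⅕) = 1849*(⅕) = 1849/5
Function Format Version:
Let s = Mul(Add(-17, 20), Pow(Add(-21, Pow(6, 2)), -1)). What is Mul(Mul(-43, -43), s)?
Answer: Rational(1849, 5) ≈ 369.80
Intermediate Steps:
s = Rational(1, 5) (s = Mul(3, Pow(Add(-21, 36), -1)) = Mul(3, Pow(15, -1)) = Mul(3, Rational(1, 15)) = Rational(1, 5) ≈ 0.20000)
Mul(Mul(-43, -43), s) = Mul(Mul(-43, -43), Rational(1, 5)) = Mul(1849, Rational(1, 5)) = Rational(1849, 5)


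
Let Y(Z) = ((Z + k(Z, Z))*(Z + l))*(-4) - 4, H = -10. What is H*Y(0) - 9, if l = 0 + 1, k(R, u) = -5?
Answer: -169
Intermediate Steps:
l = 1
Y(Z) = -4 - 4*(1 + Z)*(-5 + Z) (Y(Z) = ((Z - 5)*(Z + 1))*(-4) - 4 = ((-5 + Z)*(1 + Z))*(-4) - 4 = ((1 + Z)*(-5 + Z))*(-4) - 4 = -4*(1 + Z)*(-5 + Z) - 4 = -4 - 4*(1 + Z)*(-5 + Z))
H*Y(0) - 9 = -10*(16 - 4*0² + 16*0) - 9 = -10*(16 - 4*0 + 0) - 9 = -10*(16 + 0 + 0) - 9 = -10*16 - 9 = -160 - 9 = -169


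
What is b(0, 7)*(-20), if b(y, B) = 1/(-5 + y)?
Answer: 4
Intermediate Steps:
b(0, 7)*(-20) = -20/(-5 + 0) = -20/(-5) = -⅕*(-20) = 4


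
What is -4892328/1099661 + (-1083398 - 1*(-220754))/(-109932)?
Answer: 34232713499/10073994421 ≈ 3.3981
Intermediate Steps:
-4892328/1099661 + (-1083398 - 1*(-220754))/(-109932) = -4892328*1/1099661 + (-1083398 + 220754)*(-1/109932) = -4892328/1099661 - 862644*(-1/109932) = -4892328/1099661 + 71887/9161 = 34232713499/10073994421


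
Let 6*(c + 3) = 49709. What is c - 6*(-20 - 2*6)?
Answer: 50843/6 ≈ 8473.8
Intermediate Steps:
c = 49691/6 (c = -3 + (1/6)*49709 = -3 + 49709/6 = 49691/6 ≈ 8281.8)
c - 6*(-20 - 2*6) = 49691/6 - 6*(-20 - 2*6) = 49691/6 - 6*(-20 - 12) = 49691/6 - 6*(-32) = 49691/6 + 192 = 50843/6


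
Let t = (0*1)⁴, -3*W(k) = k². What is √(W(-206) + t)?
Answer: 206*I*√3/3 ≈ 118.93*I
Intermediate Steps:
W(k) = -k²/3
t = 0 (t = 0⁴ = 0)
√(W(-206) + t) = √(-⅓*(-206)² + 0) = √(-⅓*42436 + 0) = √(-42436/3 + 0) = √(-42436/3) = 206*I*√3/3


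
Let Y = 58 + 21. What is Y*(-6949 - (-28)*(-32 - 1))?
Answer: -621967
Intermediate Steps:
Y = 79
Y*(-6949 - (-28)*(-32 - 1)) = 79*(-6949 - (-28)*(-32 - 1)) = 79*(-6949 - (-28)*(-33)) = 79*(-6949 - 1*924) = 79*(-6949 - 924) = 79*(-7873) = -621967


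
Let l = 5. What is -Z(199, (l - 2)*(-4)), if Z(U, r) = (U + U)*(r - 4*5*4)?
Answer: 36616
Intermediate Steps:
Z(U, r) = 2*U*(-80 + r) (Z(U, r) = (2*U)*(r - 20*4) = (2*U)*(r - 80) = (2*U)*(-80 + r) = 2*U*(-80 + r))
-Z(199, (l - 2)*(-4)) = -2*199*(-80 + (5 - 2)*(-4)) = -2*199*(-80 + 3*(-4)) = -2*199*(-80 - 12) = -2*199*(-92) = -1*(-36616) = 36616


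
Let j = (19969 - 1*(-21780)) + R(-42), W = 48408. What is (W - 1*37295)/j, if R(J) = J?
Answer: 11113/41707 ≈ 0.26645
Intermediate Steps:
j = 41707 (j = (19969 - 1*(-21780)) - 42 = (19969 + 21780) - 42 = 41749 - 42 = 41707)
(W - 1*37295)/j = (48408 - 1*37295)/41707 = (48408 - 37295)*(1/41707) = 11113*(1/41707) = 11113/41707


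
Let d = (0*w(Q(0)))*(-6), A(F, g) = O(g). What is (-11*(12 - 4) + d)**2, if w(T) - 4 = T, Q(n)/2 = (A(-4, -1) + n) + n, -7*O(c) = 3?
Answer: 7744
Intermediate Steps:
O(c) = -3/7 (O(c) = -1/7*3 = -3/7)
A(F, g) = -3/7
Q(n) = -6/7 + 4*n (Q(n) = 2*((-3/7 + n) + n) = 2*(-3/7 + 2*n) = -6/7 + 4*n)
w(T) = 4 + T
d = 0 (d = (0*(4 + (-6/7 + 4*0)))*(-6) = (0*(4 + (-6/7 + 0)))*(-6) = (0*(4 - 6/7))*(-6) = (0*(22/7))*(-6) = 0*(-6) = 0)
(-11*(12 - 4) + d)**2 = (-11*(12 - 4) + 0)**2 = (-11*8 + 0)**2 = (-88 + 0)**2 = (-88)**2 = 7744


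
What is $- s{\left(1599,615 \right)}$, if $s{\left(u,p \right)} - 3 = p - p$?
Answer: $-3$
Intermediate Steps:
$s{\left(u,p \right)} = 3$ ($s{\left(u,p \right)} = 3 + \left(p - p\right) = 3 + 0 = 3$)
$- s{\left(1599,615 \right)} = \left(-1\right) 3 = -3$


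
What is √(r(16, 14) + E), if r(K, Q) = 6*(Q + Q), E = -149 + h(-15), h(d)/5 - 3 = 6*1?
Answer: 8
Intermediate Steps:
h(d) = 45 (h(d) = 15 + 5*(6*1) = 15 + 5*6 = 15 + 30 = 45)
E = -104 (E = -149 + 45 = -104)
r(K, Q) = 12*Q (r(K, Q) = 6*(2*Q) = 12*Q)
√(r(16, 14) + E) = √(12*14 - 104) = √(168 - 104) = √64 = 8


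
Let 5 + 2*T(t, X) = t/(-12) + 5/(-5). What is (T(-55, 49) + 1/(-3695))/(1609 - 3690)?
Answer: 62839/184543080 ≈ 0.00034051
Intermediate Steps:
T(t, X) = -3 - t/24 (T(t, X) = -5/2 + (t/(-12) + 5/(-5))/2 = -5/2 + (t*(-1/12) + 5*(-⅕))/2 = -5/2 + (-t/12 - 1)/2 = -5/2 + (-1 - t/12)/2 = -5/2 + (-½ - t/24) = -3 - t/24)
(T(-55, 49) + 1/(-3695))/(1609 - 3690) = ((-3 - 1/24*(-55)) + 1/(-3695))/(1609 - 3690) = ((-3 + 55/24) - 1/3695)/(-2081) = (-17/24 - 1/3695)*(-1/2081) = -62839/88680*(-1/2081) = 62839/184543080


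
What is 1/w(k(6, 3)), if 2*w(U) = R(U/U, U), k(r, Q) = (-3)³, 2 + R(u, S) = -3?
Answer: -⅖ ≈ -0.40000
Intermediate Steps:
R(u, S) = -5 (R(u, S) = -2 - 3 = -5)
k(r, Q) = -27
w(U) = -5/2 (w(U) = (½)*(-5) = -5/2)
1/w(k(6, 3)) = 1/(-5/2) = -⅖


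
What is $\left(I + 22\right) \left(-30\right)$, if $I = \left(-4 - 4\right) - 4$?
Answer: $-300$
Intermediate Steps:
$I = -12$ ($I = \left(-4 - 4\right) - 4 = -8 - 4 = -12$)
$\left(I + 22\right) \left(-30\right) = \left(-12 + 22\right) \left(-30\right) = 10 \left(-30\right) = -300$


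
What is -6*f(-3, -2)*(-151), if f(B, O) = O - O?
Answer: 0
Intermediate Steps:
f(B, O) = 0
-6*f(-3, -2)*(-151) = -6*0*(-151) = 0*(-151) = 0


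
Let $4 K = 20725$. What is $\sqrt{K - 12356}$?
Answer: $\frac{i \sqrt{28699}}{2} \approx 84.704 i$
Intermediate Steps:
$K = \frac{20725}{4}$ ($K = \frac{1}{4} \cdot 20725 = \frac{20725}{4} \approx 5181.3$)
$\sqrt{K - 12356} = \sqrt{\frac{20725}{4} - 12356} = \sqrt{- \frac{28699}{4}} = \frac{i \sqrt{28699}}{2}$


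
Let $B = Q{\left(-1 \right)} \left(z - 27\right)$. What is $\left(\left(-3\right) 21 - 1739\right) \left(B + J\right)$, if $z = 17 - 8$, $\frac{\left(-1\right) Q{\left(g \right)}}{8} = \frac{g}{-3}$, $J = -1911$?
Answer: $3357126$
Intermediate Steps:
$Q{\left(g \right)} = \frac{8 g}{3}$ ($Q{\left(g \right)} = - 8 \frac{g}{-3} = - 8 g \left(- \frac{1}{3}\right) = - 8 \left(- \frac{g}{3}\right) = \frac{8 g}{3}$)
$z = 9$ ($z = 17 - 8 = 9$)
$B = 48$ ($B = \frac{8}{3} \left(-1\right) \left(9 - 27\right) = \left(- \frac{8}{3}\right) \left(-18\right) = 48$)
$\left(\left(-3\right) 21 - 1739\right) \left(B + J\right) = \left(\left(-3\right) 21 - 1739\right) \left(48 - 1911\right) = \left(-63 - 1739\right) \left(-1863\right) = \left(-1802\right) \left(-1863\right) = 3357126$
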